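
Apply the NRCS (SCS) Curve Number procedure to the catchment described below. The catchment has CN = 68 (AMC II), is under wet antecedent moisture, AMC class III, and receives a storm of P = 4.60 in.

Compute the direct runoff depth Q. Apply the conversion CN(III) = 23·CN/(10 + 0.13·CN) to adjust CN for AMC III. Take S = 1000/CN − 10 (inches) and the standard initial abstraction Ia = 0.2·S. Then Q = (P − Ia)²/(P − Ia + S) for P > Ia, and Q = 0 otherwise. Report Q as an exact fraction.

CN(III) from CN(II)=68: (23·68)/(10 + 0.13·68) = 39100/471 ≈ 83.015
S = 1000/(39100/471) − 10 = 800/391 in ≈ 2.046 in
Initial abstraction Ia = S/5 = (800/391)/5 = 160/391 ≈ 0.409 in
Since P=4.600 > Ia=0.409: effective rainfall P−Ia = 8193/1955 in
Q: (8193/1955)² ÷ (12193/1955) = 67125249/23837315 in (≈ 2.816 in)

Q = 67125249/23837315 in ≈ 2.816 in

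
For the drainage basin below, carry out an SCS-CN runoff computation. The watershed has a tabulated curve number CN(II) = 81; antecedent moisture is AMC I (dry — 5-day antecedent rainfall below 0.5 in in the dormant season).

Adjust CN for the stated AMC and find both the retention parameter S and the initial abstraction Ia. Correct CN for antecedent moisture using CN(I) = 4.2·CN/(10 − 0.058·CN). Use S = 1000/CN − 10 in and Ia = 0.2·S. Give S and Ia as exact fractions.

CN(I) from CN(II)=81: (4.2·81)/(10 − 0.058·81) = 170100/2651 ≈ 64.164
Max retention: S = 1000/(170100/2651) − 10 = 9500/1701 in (≈ 5.585 in)
Ia = 0.2·(9500/1701) = 1900/1701 in ≈ 1.117 in

S = 9500/1701 in ≈ 5.585 in; Ia = 1900/1701 in ≈ 1.117 in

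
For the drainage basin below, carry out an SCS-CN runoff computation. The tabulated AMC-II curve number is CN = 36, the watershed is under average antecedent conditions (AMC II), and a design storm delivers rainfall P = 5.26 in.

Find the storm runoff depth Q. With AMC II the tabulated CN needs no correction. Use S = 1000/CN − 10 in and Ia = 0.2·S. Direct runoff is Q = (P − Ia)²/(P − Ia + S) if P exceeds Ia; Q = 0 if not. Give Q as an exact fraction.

Q = 588289/3945150 in ≈ 0.149 in

CN(II) = 36; AMC II needs no correction.
S = 1000/36 − 10 = 160/9 in ≈ 17.778 in
Initial abstraction Ia = S/5 = (160/9)/5 = 32/9 ≈ 3.556 in
Since P=5.260 > Ia=3.556: effective rainfall P−Ia = 767/450 in
Q = (767/450)²/((767/450) + 160/9) = (588289/202500)/(8767/450) = 588289/3945150 in ≈ 0.149 in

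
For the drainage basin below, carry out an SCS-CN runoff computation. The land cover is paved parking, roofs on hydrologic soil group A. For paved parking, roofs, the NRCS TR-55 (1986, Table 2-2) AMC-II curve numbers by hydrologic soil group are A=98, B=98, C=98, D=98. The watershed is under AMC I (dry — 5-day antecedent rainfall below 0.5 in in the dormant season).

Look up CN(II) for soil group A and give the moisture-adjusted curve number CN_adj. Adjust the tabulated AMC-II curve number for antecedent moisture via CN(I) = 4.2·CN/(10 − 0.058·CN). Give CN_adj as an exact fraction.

CN_adj = 102900/1079 ≈ 95.366

NRCS table: paved parking, roofs, soil group A → CN(II) = 98
Dry (AMC I): CN(I) = 4.2·98/(10 − 0.058·98) = (2058/5)/(1079/250) = 102900/1079 ≈ 95.366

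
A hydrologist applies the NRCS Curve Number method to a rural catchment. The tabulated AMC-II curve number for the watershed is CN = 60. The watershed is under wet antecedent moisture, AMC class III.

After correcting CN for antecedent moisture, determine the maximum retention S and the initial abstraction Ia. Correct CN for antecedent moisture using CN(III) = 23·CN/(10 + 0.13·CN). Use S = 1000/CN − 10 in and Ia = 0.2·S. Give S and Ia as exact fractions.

S = 200/69 in ≈ 2.899 in; Ia = 40/69 in ≈ 0.580 in

CN(III) from CN(II)=60: (23·60)/(10 + 0.13·60) = 6900/89 ≈ 77.528
Max retention: S = 1000/(6900/89) − 10 = 200/69 in (≈ 2.899 in)
Initial abstraction Ia = S/5 = (200/69)/5 = 40/69 ≈ 0.580 in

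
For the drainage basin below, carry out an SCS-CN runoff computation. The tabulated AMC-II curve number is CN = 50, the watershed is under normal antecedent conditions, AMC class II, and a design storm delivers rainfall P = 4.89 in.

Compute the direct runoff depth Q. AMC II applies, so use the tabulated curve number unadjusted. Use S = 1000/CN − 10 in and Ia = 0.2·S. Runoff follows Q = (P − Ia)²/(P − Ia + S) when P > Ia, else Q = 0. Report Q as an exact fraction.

Average conditions: CN = 50 (no AMC adjustment).
Max retention: S = 1000/50 − 10 = 10 in (≈ 10.000 in)
Ia = 0.2·10 = 2 in ≈ 2.000 in
Excess rainfall: 4.890 − 2.000 = 2.890 in; P > Ia so Q > 0
Runoff Q = (P−Ia)²/(P−Ia+S) = (2.890)²/(2.890+10.000) = 83521/128900 ≈ 0.648 in

Q = 83521/128900 in ≈ 0.648 in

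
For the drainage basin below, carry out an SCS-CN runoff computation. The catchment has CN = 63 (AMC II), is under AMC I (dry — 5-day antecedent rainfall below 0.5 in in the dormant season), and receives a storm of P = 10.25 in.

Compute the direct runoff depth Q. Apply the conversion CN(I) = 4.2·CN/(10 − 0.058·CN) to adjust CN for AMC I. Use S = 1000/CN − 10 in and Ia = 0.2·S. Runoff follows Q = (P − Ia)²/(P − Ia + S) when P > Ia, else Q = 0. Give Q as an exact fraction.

CN(I) from CN(II)=63: (4.2·63)/(10 − 0.058·63) = 132300/3173 ≈ 41.696
Retention S: 1000/CN − 10 with CN=41.696 → S = 18500/1323 ≈ 13.983 in
Ia = 0.2S: 0.2·13.983 = 2.797 in (exactly 3700/1323)
Since P=10.250 > Ia=2.797: effective rainfall P−Ia = 39443/5292 in
Q = (39443/5292)²/((39443/5292) + 18500/1323) = (1555750249/28005264)/(113443/5292) = 1555750249/600340356 in ≈ 2.591 in

Q = 1555750249/600340356 in ≈ 2.591 in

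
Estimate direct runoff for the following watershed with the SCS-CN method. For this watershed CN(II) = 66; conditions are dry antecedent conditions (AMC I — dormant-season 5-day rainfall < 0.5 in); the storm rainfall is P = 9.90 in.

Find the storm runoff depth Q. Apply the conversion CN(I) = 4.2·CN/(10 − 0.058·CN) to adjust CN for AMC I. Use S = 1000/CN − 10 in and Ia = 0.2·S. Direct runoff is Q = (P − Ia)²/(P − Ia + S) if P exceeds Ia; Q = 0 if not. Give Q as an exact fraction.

CN(I) from CN(II)=66: (4.2·66)/(10 − 0.058·66) = 69300/1543 ≈ 44.913
Retention S: 1000/CN − 10 with CN=44.913 → S = 8500/693 ≈ 12.266 in
Ia = 0.2·(8500/693) = 1700/693 in ≈ 2.453 in
P − Ia = 9.900 − 2.453 = 51607/6930 ≈ 7.447 in (> 0, runoff occurs)
Q = (51607/6930)²/((51607/6930) + 8500/693) = (2663282449/48024900)/(136607/6930) = 2663282449/946686510 in ≈ 2.813 in

Q = 2663282449/946686510 in ≈ 2.813 in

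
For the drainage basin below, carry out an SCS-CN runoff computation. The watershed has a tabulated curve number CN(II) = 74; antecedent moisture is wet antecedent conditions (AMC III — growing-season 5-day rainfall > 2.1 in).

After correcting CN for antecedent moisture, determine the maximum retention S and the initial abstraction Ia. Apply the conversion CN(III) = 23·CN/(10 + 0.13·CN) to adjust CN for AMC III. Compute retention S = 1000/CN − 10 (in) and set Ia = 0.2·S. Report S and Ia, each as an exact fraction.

S = 1300/851 in ≈ 1.528 in; Ia = 260/851 in ≈ 0.306 in

Wet (AMC III): CN(III) = 23·74/(10 + 0.13·74) = 1702/(981/50) = 85100/981 ≈ 86.748
Retention S: 1000/CN − 10 with CN=86.748 → S = 1300/851 ≈ 1.528 in
Initial abstraction Ia = S/5 = (1300/851)/5 = 260/851 ≈ 0.306 in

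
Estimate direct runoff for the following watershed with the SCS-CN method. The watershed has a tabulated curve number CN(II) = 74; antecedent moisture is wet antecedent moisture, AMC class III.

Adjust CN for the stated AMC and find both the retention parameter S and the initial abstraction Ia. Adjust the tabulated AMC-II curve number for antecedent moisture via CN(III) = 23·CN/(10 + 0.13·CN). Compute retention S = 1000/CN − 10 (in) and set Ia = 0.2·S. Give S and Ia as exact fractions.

Wet (AMC III): CN(III) = 23·74/(10 + 0.13·74) = 1702/(981/50) = 85100/981 ≈ 86.748
S = 1000/(85100/981) − 10 = 1300/851 in ≈ 1.528 in
Ia = 0.2S: 0.2·1.528 = 0.306 in (exactly 260/851)

S = 1300/851 in ≈ 1.528 in; Ia = 260/851 in ≈ 0.306 in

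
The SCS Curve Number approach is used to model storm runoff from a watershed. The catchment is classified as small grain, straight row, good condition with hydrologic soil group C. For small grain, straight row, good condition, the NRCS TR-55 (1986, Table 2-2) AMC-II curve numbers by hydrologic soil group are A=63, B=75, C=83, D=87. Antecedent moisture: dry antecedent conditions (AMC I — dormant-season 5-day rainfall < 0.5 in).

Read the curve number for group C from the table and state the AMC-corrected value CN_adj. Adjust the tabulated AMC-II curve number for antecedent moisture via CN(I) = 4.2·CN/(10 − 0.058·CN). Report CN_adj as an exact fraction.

NRCS table: small grain, straight row, good condition, soil group C → CN(II) = 83
Dry (AMC I): CN(I) = 4.2·83/(10 − 0.058·83) = (1743/5)/(2593/500) = 174300/2593 ≈ 67.219

CN_adj = 174300/2593 ≈ 67.219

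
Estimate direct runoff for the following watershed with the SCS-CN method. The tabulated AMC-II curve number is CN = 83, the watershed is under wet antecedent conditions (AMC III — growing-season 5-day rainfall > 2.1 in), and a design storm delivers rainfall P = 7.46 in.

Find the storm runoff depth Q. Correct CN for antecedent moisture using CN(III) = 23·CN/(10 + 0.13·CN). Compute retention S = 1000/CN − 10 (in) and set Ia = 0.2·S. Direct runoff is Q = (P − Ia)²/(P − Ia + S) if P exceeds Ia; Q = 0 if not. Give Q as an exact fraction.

Adjust CN=83 to AMC III: 23·83/(10 + 0.13·83) → 1909 ÷ (2079/100) = 190900/2079 ≈ 91.823
Max retention: S = 1000/(190900/2079) − 10 = 1700/1909 in (≈ 0.891 in)
Ia = 0.2S: 0.2·0.891 = 0.178 in (exactly 340/1909)
Since P=7.460 > Ia=0.178: effective rainfall P−Ia = 695057/95450 in
Q = (695057/95450)²/((695057/95450) + 1700/1909) = (483104233249/9110702500)/(780057/95450) = 483104233249/74456440650 in ≈ 6.488 in

Q = 483104233249/74456440650 in ≈ 6.488 in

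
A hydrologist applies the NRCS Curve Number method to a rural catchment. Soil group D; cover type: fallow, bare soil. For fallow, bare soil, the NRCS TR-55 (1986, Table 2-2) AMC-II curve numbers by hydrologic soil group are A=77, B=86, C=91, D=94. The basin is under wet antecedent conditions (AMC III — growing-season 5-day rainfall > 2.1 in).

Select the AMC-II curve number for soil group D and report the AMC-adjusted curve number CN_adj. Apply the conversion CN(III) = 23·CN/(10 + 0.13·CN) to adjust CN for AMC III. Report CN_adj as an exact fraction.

NRCS table: fallow, bare soil, soil group D → CN(II) = 94
CN(III) from CN(II)=94: (23·94)/(10 + 0.13·94) = 108100/1111 ≈ 97.300

CN_adj = 108100/1111 ≈ 97.300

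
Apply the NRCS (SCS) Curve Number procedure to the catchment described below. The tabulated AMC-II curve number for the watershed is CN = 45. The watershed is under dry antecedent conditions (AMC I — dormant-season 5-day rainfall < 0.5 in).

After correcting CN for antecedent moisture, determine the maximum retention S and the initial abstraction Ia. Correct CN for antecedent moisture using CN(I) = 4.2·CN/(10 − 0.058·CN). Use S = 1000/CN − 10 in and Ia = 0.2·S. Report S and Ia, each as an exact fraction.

S = 5500/189 in ≈ 29.101 in; Ia = 1100/189 in ≈ 5.820 in

Dry (AMC I): CN(I) = 4.2·45/(10 − 0.058·45) = 189/(739/100) = 18900/739 ≈ 25.575
Retention S: 1000/CN − 10 with CN=25.575 → S = 5500/189 ≈ 29.101 in
Initial abstraction Ia = S/5 = (5500/189)/5 = 1100/189 ≈ 5.820 in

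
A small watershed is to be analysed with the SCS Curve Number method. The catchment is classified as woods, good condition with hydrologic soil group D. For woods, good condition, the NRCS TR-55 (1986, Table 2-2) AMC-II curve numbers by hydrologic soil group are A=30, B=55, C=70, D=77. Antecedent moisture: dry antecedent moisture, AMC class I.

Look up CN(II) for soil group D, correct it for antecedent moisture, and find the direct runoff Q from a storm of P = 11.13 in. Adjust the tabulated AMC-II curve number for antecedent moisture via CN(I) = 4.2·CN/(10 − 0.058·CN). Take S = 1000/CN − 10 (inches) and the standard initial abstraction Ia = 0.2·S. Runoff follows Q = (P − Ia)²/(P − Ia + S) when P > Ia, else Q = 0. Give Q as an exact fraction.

NRCS table: woods, good condition, soil group D → CN(II) = 77
Dry (AMC I): CN(I) = 4.2·77/(10 − 0.058·77) = (1617/5)/(2767/500) = 161700/2767 ≈ 58.439
Max retention: S = 1000/(161700/2767) − 10 = 11500/1617 in (≈ 7.112 in)
Ia = 0.2·(11500/1617) = 2300/1617 in ≈ 1.422 in
Excess rainfall: 11.130 − 1.422 = 9.708 in; P > Ia so Q > 0
Q: (1569721/161700)² ÷ (2719721/161700) = 2464024017841/439778885700 in (≈ 5.603 in)

Q = 2464024017841/439778885700 in ≈ 5.603 in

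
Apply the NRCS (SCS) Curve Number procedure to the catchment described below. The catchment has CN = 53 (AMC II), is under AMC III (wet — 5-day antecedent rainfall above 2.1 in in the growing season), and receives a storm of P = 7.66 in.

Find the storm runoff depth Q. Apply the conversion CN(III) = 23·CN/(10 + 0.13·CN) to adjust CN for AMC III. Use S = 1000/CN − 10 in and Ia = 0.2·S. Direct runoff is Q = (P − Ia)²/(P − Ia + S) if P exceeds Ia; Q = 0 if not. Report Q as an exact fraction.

Adjust CN=53 to AMC III: 23·53/(10 + 0.13·53) → 1219 ÷ (1689/100) = 121900/1689 ≈ 72.173
Max retention: S = 1000/(121900/1689) − 10 = 4700/1219 in (≈ 3.856 in)
Ia = 0.2·(4700/1219) = 940/1219 in ≈ 0.771 in
Excess rainfall: 7.660 − 0.771 = 6.889 in; P > Ia so Q > 0
Q: (419877/60950)² ÷ (654877/60950) = 176296695129/39914753150 in (≈ 4.417 in)

Q = 176296695129/39914753150 in ≈ 4.417 in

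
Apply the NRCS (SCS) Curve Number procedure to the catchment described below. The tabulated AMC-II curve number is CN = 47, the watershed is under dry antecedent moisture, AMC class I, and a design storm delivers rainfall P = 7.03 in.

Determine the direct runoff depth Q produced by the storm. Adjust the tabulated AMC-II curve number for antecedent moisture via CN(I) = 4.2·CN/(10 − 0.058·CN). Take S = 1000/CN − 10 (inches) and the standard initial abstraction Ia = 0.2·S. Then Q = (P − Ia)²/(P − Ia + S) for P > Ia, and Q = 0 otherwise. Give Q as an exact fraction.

CN(I) from CN(II)=47: (4.2·47)/(10 − 0.058·47) = 98700/3637 ≈ 27.138
Retention S: 1000/CN − 10 with CN=27.138 → S = 26500/987 ≈ 26.849 in
Initial abstraction Ia = S/5 = (26500/987)/5 = 5300/987 ≈ 5.370 in
P − Ia = 7.030 − 5.370 = 163861/98700 ≈ 1.660 in (> 0, runoff occurs)
Q = (163861/98700)²/((163861/98700) + 26500/987) = (26850427321/9741690000)/(2813861/98700) = 26850427321/277728080700 in ≈ 0.097 in

Q = 26850427321/277728080700 in ≈ 0.097 in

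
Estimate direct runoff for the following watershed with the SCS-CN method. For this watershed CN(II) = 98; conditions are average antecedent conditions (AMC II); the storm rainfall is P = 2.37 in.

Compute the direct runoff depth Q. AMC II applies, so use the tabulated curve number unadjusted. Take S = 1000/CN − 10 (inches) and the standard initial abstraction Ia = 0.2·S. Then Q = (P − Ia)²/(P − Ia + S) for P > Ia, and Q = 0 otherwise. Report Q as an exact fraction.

CN(II) = 98; AMC II needs no correction.
S = 1000/98 − 10 = 10/49 in ≈ 0.204 in
Ia = 0.2·(10/49) = 2/49 in ≈ 0.041 in
Since P=2.370 > Ia=0.041: effective rainfall P−Ia = 11413/4900 in
Runoff Q = (P−Ia)²/(P−Ia+S) = (2.329)²/(2.329+0.204) = 130256569/60823700 ≈ 2.142 in

Q = 130256569/60823700 in ≈ 2.142 in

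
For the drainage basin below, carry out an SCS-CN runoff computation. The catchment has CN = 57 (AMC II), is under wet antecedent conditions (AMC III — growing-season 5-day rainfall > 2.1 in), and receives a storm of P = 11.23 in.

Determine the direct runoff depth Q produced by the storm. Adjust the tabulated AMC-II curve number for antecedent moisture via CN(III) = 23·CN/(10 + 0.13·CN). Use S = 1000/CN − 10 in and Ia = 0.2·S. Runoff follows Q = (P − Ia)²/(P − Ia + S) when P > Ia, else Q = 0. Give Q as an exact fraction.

CN(III) from CN(II)=57: (23·57)/(10 + 0.13·57) = 131100/1741 ≈ 75.302
S = 1000/(131100/1741) − 10 = 4300/1311 in ≈ 3.280 in
Ia = 0.2S: 0.2·3.280 = 0.656 in (exactly 860/1311)
Since P=11.230 > Ia=0.656: effective rainfall P−Ia = 1386253/131100 in
Q = (1386253/131100)²/((1386253/131100) + 4300/1311) = (1921697380009/17187210000)/(1816253/131100) = 1921697380009/238110768300 in ≈ 8.071 in

Q = 1921697380009/238110768300 in ≈ 8.071 in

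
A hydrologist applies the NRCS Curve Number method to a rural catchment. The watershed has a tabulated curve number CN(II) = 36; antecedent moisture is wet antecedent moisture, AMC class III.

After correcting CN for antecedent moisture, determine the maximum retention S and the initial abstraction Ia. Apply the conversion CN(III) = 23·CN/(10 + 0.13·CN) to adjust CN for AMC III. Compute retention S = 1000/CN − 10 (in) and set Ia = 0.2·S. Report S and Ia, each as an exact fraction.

S = 1600/207 in ≈ 7.729 in; Ia = 320/207 in ≈ 1.546 in

Wet (AMC III): CN(III) = 23·36/(10 + 0.13·36) = 828/(367/25) = 20700/367 ≈ 56.403
Retention S: 1000/CN − 10 with CN=56.403 → S = 1600/207 ≈ 7.729 in
Ia = 0.2·(1600/207) = 320/207 in ≈ 1.546 in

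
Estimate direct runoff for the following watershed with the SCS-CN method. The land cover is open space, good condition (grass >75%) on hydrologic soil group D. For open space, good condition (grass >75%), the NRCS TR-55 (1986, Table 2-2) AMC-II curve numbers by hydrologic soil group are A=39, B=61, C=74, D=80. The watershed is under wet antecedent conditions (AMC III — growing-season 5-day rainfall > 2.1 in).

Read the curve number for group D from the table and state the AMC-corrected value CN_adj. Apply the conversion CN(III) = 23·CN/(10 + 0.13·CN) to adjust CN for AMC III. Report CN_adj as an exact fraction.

CN_adj = 4600/51 ≈ 90.196

NRCS table: open space, good condition (grass >75%), soil group D → CN(II) = 80
CN(III) from CN(II)=80: (23·80)/(10 + 0.13·80) = 4600/51 ≈ 90.196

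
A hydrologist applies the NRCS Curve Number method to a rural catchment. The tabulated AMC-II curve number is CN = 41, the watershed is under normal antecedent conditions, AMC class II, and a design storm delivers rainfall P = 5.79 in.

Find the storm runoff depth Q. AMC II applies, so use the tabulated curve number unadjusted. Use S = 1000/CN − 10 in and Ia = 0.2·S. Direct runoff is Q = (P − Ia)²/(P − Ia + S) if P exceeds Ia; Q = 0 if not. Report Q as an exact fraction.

Q = 142539721/290849900 in ≈ 0.490 in

Average conditions: CN = 41 (no AMC adjustment).
Max retention: S = 1000/41 − 10 = 590/41 in (≈ 14.390 in)
Ia = 0.2S: 0.2·14.390 = 2.878 in (exactly 118/41)
Since P=5.790 > Ia=2.878: effective rainfall P−Ia = 11939/4100 in
Runoff Q = (P−Ia)²/(P−Ia+S) = (2.912)²/(2.912+14.390) = 142539721/290849900 ≈ 0.490 in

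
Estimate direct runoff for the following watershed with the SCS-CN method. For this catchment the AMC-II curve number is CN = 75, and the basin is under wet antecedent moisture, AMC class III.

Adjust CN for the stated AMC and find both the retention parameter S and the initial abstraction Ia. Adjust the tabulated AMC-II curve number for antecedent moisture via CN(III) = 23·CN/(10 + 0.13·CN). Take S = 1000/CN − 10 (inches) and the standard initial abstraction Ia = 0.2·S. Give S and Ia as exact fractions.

S = 100/69 in ≈ 1.449 in; Ia = 20/69 in ≈ 0.290 in

Wet (AMC III): CN(III) = 23·75/(10 + 0.13·75) = 1725/(79/4) = 6900/79 ≈ 87.342
Max retention: S = 1000/(6900/79) − 10 = 100/69 in (≈ 1.449 in)
Ia = 0.2S: 0.2·1.449 = 0.290 in (exactly 20/69)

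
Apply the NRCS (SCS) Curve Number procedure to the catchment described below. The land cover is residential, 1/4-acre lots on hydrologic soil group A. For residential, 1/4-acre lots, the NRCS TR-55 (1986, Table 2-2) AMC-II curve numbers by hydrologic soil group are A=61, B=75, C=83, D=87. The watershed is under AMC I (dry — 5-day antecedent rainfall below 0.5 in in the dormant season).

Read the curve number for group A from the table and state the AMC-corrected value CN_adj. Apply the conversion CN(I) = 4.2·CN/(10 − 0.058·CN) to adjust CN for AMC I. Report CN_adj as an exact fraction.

CN_adj = 42700/1077 ≈ 39.647

NRCS table: residential, 1/4-acre lots, soil group A → CN(II) = 61
CN(I) from CN(II)=61: (4.2·61)/(10 − 0.058·61) = 42700/1077 ≈ 39.647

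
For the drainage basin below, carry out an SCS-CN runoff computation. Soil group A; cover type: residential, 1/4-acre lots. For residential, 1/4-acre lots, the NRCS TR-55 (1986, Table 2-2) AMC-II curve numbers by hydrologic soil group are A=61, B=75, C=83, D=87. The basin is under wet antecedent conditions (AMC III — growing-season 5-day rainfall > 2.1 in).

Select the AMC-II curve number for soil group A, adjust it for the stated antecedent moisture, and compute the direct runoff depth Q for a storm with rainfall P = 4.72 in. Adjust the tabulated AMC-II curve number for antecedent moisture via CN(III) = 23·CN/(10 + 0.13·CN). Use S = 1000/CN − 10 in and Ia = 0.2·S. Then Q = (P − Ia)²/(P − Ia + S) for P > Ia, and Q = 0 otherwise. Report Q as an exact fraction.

NRCS table: residential, 1/4-acre lots, soil group A → CN(II) = 61
CN(III) from CN(II)=61: (23·61)/(10 + 0.13·61) = 140300/1793 ≈ 78.249
Retention S: 1000/CN − 10 with CN=78.249 → S = 3900/1403 ≈ 2.780 in
Initial abstraction Ia = S/5 = (3900/1403)/5 = 780/1403 ≈ 0.556 in
P − Ia = 4.720 − 0.556 = 146054/35075 ≈ 4.164 in (> 0, runoff occurs)
Q: (146054/35075)² ÷ (243554/35075) = 10665885458/4271328275 in (≈ 2.497 in)

Q = 10665885458/4271328275 in ≈ 2.497 in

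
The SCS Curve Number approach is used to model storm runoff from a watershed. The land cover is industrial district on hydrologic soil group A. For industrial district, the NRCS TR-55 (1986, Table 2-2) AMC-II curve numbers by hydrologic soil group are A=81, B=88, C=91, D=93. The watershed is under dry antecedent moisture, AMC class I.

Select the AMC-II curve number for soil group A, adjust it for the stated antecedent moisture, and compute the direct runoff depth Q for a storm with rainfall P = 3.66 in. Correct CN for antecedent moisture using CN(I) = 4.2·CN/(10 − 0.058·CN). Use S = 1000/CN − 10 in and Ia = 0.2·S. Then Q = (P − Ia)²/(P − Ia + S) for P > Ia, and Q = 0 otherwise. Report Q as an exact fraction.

NRCS table: industrial district, soil group A → CN(II) = 81
Adjust CN=81 to AMC I: 4.2·81/(10 − 0.058·81) → (1701/5) ÷ (2651/500) = 170100/2651 ≈ 64.164
Retention S: 1000/CN − 10 with CN=64.164 → S = 9500/1701 ≈ 5.585 in
Ia = 0.2S: 0.2·5.585 = 1.117 in (exactly 1900/1701)
Since P=3.660 > Ia=1.117: effective rainfall P−Ia = 216283/85050 in
Q = (216283/85050)²/((216283/85050) + 9500/1701) = (46778336089/7233502500)/(691283/85050) = 46778336089/58793619150 in ≈ 0.796 in

Q = 46778336089/58793619150 in ≈ 0.796 in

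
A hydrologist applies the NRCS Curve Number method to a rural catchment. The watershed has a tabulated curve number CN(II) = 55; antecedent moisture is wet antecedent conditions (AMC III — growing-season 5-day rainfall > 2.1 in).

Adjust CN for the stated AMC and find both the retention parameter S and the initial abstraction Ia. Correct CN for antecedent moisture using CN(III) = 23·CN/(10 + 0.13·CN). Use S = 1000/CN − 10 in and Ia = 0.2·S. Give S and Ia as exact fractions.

S = 900/253 in ≈ 3.557 in; Ia = 180/253 in ≈ 0.711 in

Adjust CN=55 to AMC III: 23·55/(10 + 0.13·55) → 1265 ÷ (343/20) = 25300/343 ≈ 73.761
Retention S: 1000/CN − 10 with CN=73.761 → S = 900/253 ≈ 3.557 in
Ia = 0.2S: 0.2·3.557 = 0.711 in (exactly 180/253)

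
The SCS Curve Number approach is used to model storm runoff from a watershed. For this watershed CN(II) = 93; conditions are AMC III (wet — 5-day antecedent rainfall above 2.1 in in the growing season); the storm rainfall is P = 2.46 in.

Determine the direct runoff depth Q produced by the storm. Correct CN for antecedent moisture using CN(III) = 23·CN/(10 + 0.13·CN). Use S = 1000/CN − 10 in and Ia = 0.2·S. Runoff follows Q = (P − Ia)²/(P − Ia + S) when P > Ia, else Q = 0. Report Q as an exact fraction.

Q = 65585673409/31132824150 in ≈ 2.107 in

CN(III) from CN(II)=93: (23·93)/(10 + 0.13·93) = 213900/2209 ≈ 96.831
Retention S: 1000/CN − 10 with CN=96.831 → S = 700/2139 ≈ 0.327 in
Ia = 0.2·(700/2139) = 140/2139 in ≈ 0.065 in
P − Ia = 2.460 − 0.065 = 256097/106950 ≈ 2.395 in (> 0, runoff occurs)
Runoff Q = (P−Ia)²/(P−Ia+S) = (2.395)²/(2.395+0.327) = 65585673409/31132824150 ≈ 2.107 in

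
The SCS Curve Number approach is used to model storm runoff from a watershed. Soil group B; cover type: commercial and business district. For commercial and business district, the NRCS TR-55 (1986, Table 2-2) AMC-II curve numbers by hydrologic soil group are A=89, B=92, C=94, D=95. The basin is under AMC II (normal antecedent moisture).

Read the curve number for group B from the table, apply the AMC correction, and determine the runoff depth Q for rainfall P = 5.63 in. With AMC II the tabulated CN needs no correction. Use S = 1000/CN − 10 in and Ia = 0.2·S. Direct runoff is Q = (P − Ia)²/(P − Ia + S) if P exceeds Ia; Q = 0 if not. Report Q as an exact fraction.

NRCS table: commercial and business district, soil group B → CN(II) = 92
CN(II) = 92; AMC II needs no correction.
Retention S: 1000/CN − 10 with CN=92.000 → S = 20/23 ≈ 0.870 in
Ia = 0.2S: 0.2·0.870 = 0.174 in (exactly 4/23)
P − Ia = 5.630 − 0.174 = 12549/2300 ≈ 5.456 in (> 0, runoff occurs)
Q = (12549/2300)²/((12549/2300) + 20/23) = (157477401/5290000)/(14549/2300) = 157477401/33462700 in ≈ 4.706 in

Q = 157477401/33462700 in ≈ 4.706 in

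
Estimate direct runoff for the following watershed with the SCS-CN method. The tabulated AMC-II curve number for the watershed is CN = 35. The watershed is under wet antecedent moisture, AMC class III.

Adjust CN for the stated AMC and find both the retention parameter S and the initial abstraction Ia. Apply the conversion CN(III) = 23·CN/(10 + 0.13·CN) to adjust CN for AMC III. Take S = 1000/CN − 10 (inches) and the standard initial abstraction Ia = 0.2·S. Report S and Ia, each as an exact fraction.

S = 1300/161 in ≈ 8.075 in; Ia = 260/161 in ≈ 1.615 in

CN(III) from CN(II)=35: (23·35)/(10 + 0.13·35) = 16100/291 ≈ 55.326
Retention S: 1000/CN − 10 with CN=55.326 → S = 1300/161 ≈ 8.075 in
Ia = 0.2·(1300/161) = 260/161 in ≈ 1.615 in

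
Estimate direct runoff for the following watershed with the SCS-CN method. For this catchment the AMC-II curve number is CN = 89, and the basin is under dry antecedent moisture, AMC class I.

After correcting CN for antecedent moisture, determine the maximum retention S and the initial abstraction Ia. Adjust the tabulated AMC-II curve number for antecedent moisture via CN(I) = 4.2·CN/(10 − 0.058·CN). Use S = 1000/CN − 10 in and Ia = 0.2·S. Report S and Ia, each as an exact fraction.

S = 5500/1869 in ≈ 2.943 in; Ia = 1100/1869 in ≈ 0.589 in

Adjust CN=89 to AMC I: 4.2·89/(10 − 0.058·89) → (1869/5) ÷ (2419/500) = 186900/2419 ≈ 77.263
Retention S: 1000/CN − 10 with CN=77.263 → S = 5500/1869 ≈ 2.943 in
Initial abstraction Ia = S/5 = (5500/1869)/5 = 1100/1869 ≈ 0.589 in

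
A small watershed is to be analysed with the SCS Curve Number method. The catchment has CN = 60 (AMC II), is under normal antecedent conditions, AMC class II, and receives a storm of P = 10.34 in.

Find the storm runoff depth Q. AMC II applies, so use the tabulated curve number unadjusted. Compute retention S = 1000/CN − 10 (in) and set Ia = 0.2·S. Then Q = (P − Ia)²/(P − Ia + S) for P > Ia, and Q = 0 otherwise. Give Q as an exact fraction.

Average conditions: CN = 60 (no AMC adjustment).
Max retention: S = 1000/60 − 10 = 20/3 in (≈ 6.667 in)
Ia = 0.2S: 0.2·6.667 = 1.333 in (exactly 4/3)
Excess rainfall: 10.340 − 1.333 = 9.007 in; P > Ia so Q > 0
Q: (1351/150)² ÷ (2351/150) = 1825201/352650 in (≈ 5.176 in)

Q = 1825201/352650 in ≈ 5.176 in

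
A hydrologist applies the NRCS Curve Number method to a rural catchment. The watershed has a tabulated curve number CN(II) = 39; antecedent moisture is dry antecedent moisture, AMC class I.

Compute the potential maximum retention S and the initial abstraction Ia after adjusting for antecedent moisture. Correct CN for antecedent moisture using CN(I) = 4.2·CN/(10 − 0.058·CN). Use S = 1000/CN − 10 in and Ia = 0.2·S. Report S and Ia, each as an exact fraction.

CN(I) from CN(II)=39: (4.2·39)/(10 − 0.058·39) = 81900/3869 ≈ 21.168
Max retention: S = 1000/(81900/3869) − 10 = 30500/819 in (≈ 37.241 in)
Ia = 0.2S: 0.2·37.241 = 7.448 in (exactly 6100/819)

S = 30500/819 in ≈ 37.241 in; Ia = 6100/819 in ≈ 7.448 in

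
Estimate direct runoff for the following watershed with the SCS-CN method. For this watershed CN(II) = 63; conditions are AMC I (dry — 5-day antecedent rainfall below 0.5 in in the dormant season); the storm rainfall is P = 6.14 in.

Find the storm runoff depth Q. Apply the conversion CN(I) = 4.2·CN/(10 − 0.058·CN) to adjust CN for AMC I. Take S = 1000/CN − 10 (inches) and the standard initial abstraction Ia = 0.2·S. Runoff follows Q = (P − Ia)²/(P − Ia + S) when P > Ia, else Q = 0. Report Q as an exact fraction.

Q = 48912187921/75818550150 in ≈ 0.645 in

Adjust CN=63 to AMC I: 4.2·63/(10 − 0.058·63) → (1323/5) ÷ (3173/500) = 132300/3173 ≈ 41.696
S = 1000/(132300/3173) − 10 = 18500/1323 in ≈ 13.983 in
Ia = 0.2·(18500/1323) = 3700/1323 in ≈ 2.797 in
Excess rainfall: 6.140 − 2.797 = 3.343 in; P > Ia so Q > 0
Runoff Q = (P−Ia)²/(P−Ia+S) = (3.343)²/(3.343+13.983) = 48912187921/75818550150 ≈ 0.645 in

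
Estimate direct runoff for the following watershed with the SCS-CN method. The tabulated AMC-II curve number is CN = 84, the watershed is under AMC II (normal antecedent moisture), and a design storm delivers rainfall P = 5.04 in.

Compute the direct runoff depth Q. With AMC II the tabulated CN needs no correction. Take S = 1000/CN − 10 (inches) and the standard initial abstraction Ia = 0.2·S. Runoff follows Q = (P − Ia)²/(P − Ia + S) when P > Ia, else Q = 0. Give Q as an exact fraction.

Average conditions: CN = 84 (no AMC adjustment).
Retention S: 1000/CN − 10 with CN=84.000 → S = 40/21 ≈ 1.905 in
Ia = 0.2·(40/21) = 8/21 in ≈ 0.381 in
P − Ia = 5.040 − 0.381 = 2446/525 ≈ 4.659 in (> 0, runoff occurs)
Q = (2446/525)²/((2446/525) + 40/21) = (5982916/275625)/(3446/525) = 2991458/904575 in ≈ 3.307 in

Q = 2991458/904575 in ≈ 3.307 in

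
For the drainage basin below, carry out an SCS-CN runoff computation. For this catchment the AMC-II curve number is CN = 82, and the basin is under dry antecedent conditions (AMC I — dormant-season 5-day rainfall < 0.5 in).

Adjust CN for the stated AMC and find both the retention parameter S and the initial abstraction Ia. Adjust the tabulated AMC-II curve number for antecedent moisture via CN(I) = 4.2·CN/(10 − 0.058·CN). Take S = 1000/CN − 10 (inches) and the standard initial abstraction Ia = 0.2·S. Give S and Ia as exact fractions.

S = 1500/287 in ≈ 5.226 in; Ia = 300/287 in ≈ 1.045 in

Adjust CN=82 to AMC I: 4.2·82/(10 − 0.058·82) → (1722/5) ÷ (1311/250) = 28700/437 ≈ 65.675
Retention S: 1000/CN − 10 with CN=65.675 → S = 1500/287 ≈ 5.226 in
Ia = 0.2·(1500/287) = 300/287 in ≈ 1.045 in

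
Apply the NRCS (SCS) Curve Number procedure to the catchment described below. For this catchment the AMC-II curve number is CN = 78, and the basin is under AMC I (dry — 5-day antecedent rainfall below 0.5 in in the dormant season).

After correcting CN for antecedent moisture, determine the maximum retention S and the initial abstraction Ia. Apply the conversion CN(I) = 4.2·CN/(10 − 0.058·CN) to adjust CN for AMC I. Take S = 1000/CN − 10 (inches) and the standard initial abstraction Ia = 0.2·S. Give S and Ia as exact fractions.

Dry (AMC I): CN(I) = 4.2·78/(10 − 0.058·78) = (1638/5)/(1369/250) = 81900/1369 ≈ 59.825
Max retention: S = 1000/(81900/1369) − 10 = 5500/819 in (≈ 6.716 in)
Ia = 0.2·(5500/819) = 1100/819 in ≈ 1.343 in

S = 5500/819 in ≈ 6.716 in; Ia = 1100/819 in ≈ 1.343 in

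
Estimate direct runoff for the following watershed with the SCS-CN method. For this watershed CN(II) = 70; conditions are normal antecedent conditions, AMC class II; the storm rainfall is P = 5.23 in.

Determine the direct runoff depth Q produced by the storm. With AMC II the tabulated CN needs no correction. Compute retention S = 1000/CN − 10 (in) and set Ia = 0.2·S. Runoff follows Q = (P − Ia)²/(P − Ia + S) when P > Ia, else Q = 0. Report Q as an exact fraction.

Q = 9369721/4242700 in ≈ 2.208 in

Average conditions: CN = 70 (no AMC adjustment).
Max retention: S = 1000/70 − 10 = 30/7 in (≈ 4.286 in)
Initial abstraction Ia = S/5 = (30/7)/5 = 6/7 ≈ 0.857 in
P − Ia = 5.230 − 0.857 = 3061/700 ≈ 4.373 in (> 0, runoff occurs)
Q: (3061/700)² ÷ (6061/700) = 9369721/4242700 in (≈ 2.208 in)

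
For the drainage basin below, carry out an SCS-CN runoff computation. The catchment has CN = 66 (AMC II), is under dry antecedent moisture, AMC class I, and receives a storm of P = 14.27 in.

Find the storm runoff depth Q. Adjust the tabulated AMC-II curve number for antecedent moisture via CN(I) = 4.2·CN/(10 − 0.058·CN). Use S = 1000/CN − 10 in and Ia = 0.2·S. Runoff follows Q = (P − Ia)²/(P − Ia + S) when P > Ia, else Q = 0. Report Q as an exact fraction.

Q = 670615225921/115655532300 in ≈ 5.798 in

Adjust CN=66 to AMC I: 4.2·66/(10 − 0.058·66) → (1386/5) ÷ (1543/250) = 69300/1543 ≈ 44.913
Max retention: S = 1000/(69300/1543) − 10 = 8500/693 in (≈ 12.266 in)
Initial abstraction Ia = S/5 = (8500/693)/5 = 1700/693 ≈ 2.453 in
P − Ia = 14.270 − 2.453 = 818911/69300 ≈ 11.817 in (> 0, runoff occurs)
Q = (818911/69300)²/((818911/69300) + 8500/693) = (670615225921/4802490000)/(1668911/69300) = 670615225921/115655532300 in ≈ 5.798 in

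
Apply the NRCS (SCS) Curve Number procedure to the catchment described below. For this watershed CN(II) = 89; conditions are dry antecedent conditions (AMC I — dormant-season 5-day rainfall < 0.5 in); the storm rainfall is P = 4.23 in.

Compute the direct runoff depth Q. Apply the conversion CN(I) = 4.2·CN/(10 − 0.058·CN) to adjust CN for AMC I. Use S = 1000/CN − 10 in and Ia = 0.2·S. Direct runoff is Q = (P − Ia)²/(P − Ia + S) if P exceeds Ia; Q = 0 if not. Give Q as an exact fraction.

Q = 463198664569/229996710300 in ≈ 2.014 in

CN(I) from CN(II)=89: (4.2·89)/(10 − 0.058·89) = 186900/2419 ≈ 77.263
S = 1000/(186900/2419) − 10 = 5500/1869 in ≈ 2.943 in
Initial abstraction Ia = S/5 = (5500/1869)/5 = 1100/1869 ≈ 0.589 in
Since P=4.230 > Ia=0.589: effective rainfall P−Ia = 680587/186900 in
Q = (680587/186900)²/((680587/186900) + 5500/1869) = (463198664569/34931610000)/(1230587/186900) = 463198664569/229996710300 in ≈ 2.014 in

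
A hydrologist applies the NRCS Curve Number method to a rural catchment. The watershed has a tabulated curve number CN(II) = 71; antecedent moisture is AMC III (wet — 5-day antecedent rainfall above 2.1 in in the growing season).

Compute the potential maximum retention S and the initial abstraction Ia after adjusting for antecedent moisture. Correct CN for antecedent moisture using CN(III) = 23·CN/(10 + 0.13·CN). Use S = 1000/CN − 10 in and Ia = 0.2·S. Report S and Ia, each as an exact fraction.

Adjust CN=71 to AMC III: 23·71/(10 + 0.13·71) → 1633 ÷ (1923/100) = 163300/1923 ≈ 84.919
Retention S: 1000/CN − 10 with CN=84.919 → S = 2900/1633 ≈ 1.776 in
Initial abstraction Ia = S/5 = (2900/1633)/5 = 580/1633 ≈ 0.355 in

S = 2900/1633 in ≈ 1.776 in; Ia = 580/1633 in ≈ 0.355 in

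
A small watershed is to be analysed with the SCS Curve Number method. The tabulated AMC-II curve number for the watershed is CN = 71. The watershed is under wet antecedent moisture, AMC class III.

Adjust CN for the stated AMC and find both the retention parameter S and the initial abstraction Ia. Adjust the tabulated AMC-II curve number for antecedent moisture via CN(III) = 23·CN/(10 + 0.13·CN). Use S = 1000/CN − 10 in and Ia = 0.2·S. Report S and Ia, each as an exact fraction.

CN(III) from CN(II)=71: (23·71)/(10 + 0.13·71) = 163300/1923 ≈ 84.919
S = 1000/(163300/1923) − 10 = 2900/1633 in ≈ 1.776 in
Ia = 0.2·(2900/1633) = 580/1633 in ≈ 0.355 in

S = 2900/1633 in ≈ 1.776 in; Ia = 580/1633 in ≈ 0.355 in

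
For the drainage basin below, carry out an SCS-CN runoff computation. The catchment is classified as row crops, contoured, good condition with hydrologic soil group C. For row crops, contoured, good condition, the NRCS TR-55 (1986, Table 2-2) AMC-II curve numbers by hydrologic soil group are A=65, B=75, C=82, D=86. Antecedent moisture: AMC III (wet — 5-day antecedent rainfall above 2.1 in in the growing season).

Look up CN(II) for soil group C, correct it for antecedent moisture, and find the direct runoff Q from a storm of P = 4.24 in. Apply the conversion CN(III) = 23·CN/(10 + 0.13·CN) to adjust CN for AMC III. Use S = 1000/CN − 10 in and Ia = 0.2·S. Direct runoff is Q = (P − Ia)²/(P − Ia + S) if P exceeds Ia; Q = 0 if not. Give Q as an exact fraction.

NRCS table: row crops, contoured, good condition, soil group C → CN(II) = 82
Wet (AMC III): CN(III) = 23·82/(10 + 0.13·82) = 1886/(1033/50) = 94300/1033 ≈ 91.288
S = 1000/(94300/1033) − 10 = 900/943 in ≈ 0.954 in
Ia = 0.2·(900/943) = 180/943 in ≈ 0.191 in
P − Ia = 4.240 − 0.191 = 95458/23575 ≈ 4.049 in (> 0, runoff occurs)
Q: (95458/23575)² ÷ (117958/23575) = 4556114882/1390429925 in (≈ 3.277 in)

Q = 4556114882/1390429925 in ≈ 3.277 in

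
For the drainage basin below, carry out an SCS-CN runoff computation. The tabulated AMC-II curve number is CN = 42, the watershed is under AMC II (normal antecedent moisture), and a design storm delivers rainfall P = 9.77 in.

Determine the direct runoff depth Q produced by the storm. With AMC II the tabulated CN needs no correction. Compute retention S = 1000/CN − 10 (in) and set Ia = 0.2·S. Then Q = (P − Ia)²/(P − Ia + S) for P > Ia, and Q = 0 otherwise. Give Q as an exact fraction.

AMC II — tabulated CN = 42 applies directly.
S = 1000/42 − 10 = 290/21 in ≈ 13.810 in
Ia = 0.2S: 0.2·13.810 = 2.762 in (exactly 58/21)
Excess rainfall: 9.770 − 2.762 = 7.008 in; P > Ia so Q > 0
Runoff Q = (P−Ia)²/(P−Ia+S) = (7.008)²/(7.008+13.810) = 216590089/91805700 ≈ 2.359 in

Q = 216590089/91805700 in ≈ 2.359 in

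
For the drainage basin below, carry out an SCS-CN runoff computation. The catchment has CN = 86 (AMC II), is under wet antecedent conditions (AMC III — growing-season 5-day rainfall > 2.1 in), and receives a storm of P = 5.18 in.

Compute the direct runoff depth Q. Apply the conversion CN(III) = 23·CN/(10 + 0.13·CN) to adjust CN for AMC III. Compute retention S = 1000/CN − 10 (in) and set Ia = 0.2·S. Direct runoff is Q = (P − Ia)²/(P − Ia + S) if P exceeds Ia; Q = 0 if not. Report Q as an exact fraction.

Q = 1266861649/286760550 in ≈ 4.418 in

CN(III) from CN(II)=86: (23·86)/(10 + 0.13·86) = 98900/1059 ≈ 93.390
S = 1000/(98900/1059) − 10 = 700/989 in ≈ 0.708 in
Ia = 0.2·(700/989) = 140/989 in ≈ 0.142 in
P − Ia = 5.180 − 0.142 = 249151/49450 ≈ 5.038 in (> 0, runoff occurs)
Q = (249151/49450)²/((249151/49450) + 700/989) = (62076220801/2445302500)/(284151/49450) = 1266861649/286760550 in ≈ 4.418 in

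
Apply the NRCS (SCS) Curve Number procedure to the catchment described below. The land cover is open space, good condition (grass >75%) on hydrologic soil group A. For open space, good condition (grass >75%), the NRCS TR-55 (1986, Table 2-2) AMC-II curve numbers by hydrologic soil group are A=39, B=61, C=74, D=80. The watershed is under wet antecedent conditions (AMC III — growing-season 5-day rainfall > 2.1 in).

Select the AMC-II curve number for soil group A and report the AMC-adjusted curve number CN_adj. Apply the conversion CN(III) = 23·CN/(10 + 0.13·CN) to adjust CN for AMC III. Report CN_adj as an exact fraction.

CN_adj = 89700/1507 ≈ 59.522

NRCS table: open space, good condition (grass >75%), soil group A → CN(II) = 39
CN(III) from CN(II)=39: (23·39)/(10 + 0.13·39) = 89700/1507 ≈ 59.522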